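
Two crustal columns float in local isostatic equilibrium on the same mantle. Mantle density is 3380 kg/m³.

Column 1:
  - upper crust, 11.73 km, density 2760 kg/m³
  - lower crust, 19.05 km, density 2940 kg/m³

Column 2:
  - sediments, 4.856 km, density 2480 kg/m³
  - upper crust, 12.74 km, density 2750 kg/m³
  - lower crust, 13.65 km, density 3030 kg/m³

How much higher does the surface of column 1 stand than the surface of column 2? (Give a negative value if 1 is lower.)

−0.45 km

For any compensation level in the mantle, the mantle terms cancel and isostasy reduces to e = (Σt_1 − Σt_2) − (Σ(ρt)_1 − Σ(ρt)_2) / ρ_m.
Σt_1 = 30.78 km; Σt_2 = 31.246 km; Σ(ρt)_1 = 88381.8; Σ(ρt)_2 = 88437.38 (in km·kg/m³).
e = (30.78 − 31.246) − (88381.8 − 88437.38) / 3380 = −0.45 km.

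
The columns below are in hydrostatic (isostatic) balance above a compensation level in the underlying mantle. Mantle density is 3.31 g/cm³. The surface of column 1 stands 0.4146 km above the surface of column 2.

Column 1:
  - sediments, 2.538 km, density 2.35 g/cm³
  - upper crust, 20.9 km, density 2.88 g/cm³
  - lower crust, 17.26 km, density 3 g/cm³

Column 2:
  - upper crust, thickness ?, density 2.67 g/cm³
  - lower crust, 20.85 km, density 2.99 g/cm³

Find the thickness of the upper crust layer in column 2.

13.6 km

Take the compensation level at the base of the deeper column (depth z_c below the surface of column 1) and equate Σ ρ_i t_i down to z_c; mantle fills any gap and the z_c terms cancel.
Column 1: 2.538×2.35 + 20.9×2.88 + 17.26×3 + (z_c − 40.698)×3.31
Column 2: 0.4146×0 + x×2.67 + 20.85×2.99 + (z_c − 0.4146 − 20.85 − x)×3.31
The z_c×3.31 term appears on both sides and cancels. Collect the known terms of each column as K = Σ(ρt)_known − 3.31 × (depth of known layers): K_1 = 117.9363 − 3.31×40.698 = −16.77408; K_2 = 62.3415 − 3.31×(0.4146 + 20.85) = −8.044326.
Balance: K_1 = K_2 − x×(3.31 − 2.67), so x = (K_2 − K_1)/(3.31 − 2.67) = 8.72975/0.64 = 13.6 km.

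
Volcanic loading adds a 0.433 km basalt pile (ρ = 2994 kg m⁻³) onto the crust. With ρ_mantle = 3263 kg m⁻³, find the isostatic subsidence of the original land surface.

0.397 km

Subaerial loading: s = t ρ_load / ρ_m.
s = 0.433 km × 2994/3263 = 0.397 km.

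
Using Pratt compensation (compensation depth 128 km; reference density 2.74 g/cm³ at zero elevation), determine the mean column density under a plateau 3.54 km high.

Pratt balance: ρ_ref D = ρ (D + h).
ρ = ρ_ref D/(D + h) = 2.74 × 128 km/(128 km + 3.54 km) = 2.67 g/cm³.

2.67 g/cm³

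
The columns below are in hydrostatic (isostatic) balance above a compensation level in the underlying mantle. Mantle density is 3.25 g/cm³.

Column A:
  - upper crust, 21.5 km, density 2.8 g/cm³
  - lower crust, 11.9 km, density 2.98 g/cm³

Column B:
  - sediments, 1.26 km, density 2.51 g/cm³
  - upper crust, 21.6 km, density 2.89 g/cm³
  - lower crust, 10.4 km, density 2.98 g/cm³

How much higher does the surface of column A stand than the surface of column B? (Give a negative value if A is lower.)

For any compensation level in the mantle, the mantle terms cancel and isostasy reduces to e = (Σt_A − Σt_B) − (Σ(ρt)_A − Σ(ρt)_B) / ρ_m.
Σt_A = 33.4 km; Σt_B = 33.26 km; Σ(ρt)_A = 95.662; Σ(ρt)_B = 96.5786 (in km·g/cm³).
e = (33.4 − 33.26) − (95.662 − 96.5786) / 3.25 = 0.422 km.

0.422 km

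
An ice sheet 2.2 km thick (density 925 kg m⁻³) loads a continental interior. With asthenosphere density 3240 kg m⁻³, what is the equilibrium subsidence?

In Airy isostatic equilibrium: the ice load ρ_ice t is balanced by mantle displaced below, ρ_m s.
s = t ρ_ice / ρ_m = 2.2 km × 925/3240 = 0.628 km.

0.628 km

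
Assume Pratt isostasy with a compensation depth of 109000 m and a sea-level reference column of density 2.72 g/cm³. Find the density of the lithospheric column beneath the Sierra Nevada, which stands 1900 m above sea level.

Pratt balance: ρ_ref D = ρ (D + h).
ρ = ρ_ref D/(D + h) = 2.72 × 109000 m/(109000 m + 1900 m) = 2.67 g/cm³.

2.67 g/cm³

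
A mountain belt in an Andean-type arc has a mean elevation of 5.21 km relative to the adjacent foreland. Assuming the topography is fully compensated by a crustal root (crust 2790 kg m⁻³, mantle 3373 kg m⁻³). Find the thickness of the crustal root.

24.9 km

For local isostatic compensation: the weight of the topography is balanced by the buoyancy of the root, ρ_c h = (ρ_m − ρ_c) r.
r = h · ρ_c / (ρ_m − ρ_c) = 5.21 km × 2790 / (3373 − 2790) = 24.9 km.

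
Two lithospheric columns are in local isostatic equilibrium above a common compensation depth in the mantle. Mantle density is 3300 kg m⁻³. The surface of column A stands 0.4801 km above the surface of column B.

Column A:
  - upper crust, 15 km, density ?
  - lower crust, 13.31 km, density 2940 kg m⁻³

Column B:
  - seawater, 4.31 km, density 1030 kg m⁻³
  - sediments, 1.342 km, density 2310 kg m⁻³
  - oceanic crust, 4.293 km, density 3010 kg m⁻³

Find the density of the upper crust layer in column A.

Take the compensation level at the base of the deeper column (depth z_c below the surface of column A) and equate Σ ρ_i t_i down to z_c; mantle fills any gap and the z_c terms cancel.
Column A: 15×ρ + 13.31×2940 + (z_c − 28.31)×3300
Column B: 0.4801×0 + 4.31×1030 + 1.342×2310 + 4.293×3010 + (z_c − 0.4801 − 9.945)×3300
The z_c×3300 term appears on both sides and cancels. Collect the known terms of each column as K = Σ(ρt)_known − 3300 × (depth of known layers): K_A = 39131.4 − 3300×28.31 = −54291.6; K_B = 20461.25 − 3300×(0.4801 + 9.945) = −13941.58.
Balance: K_A + 15×ρ = K_B, so ρ = (K_B − K_A)/15 = 40350/15 = 2690 kg m⁻³.

2690 kg m⁻³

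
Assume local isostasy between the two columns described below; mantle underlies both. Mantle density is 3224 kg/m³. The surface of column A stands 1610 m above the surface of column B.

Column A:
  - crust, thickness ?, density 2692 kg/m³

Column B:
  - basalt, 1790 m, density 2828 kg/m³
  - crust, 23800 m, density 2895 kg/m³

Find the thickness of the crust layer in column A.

Take the compensation level at the base of the deeper column (depth z_c below the surface of column A) and equate Σ ρ_i t_i down to z_c; mantle fills any gap and the z_c terms cancel.
Column A: x×2692 + (z_c − 0 − x)×3224
Column B: 1610×0 + 1790×2828 + 23800×2895 + (z_c − 1610 − 25590)×3224
The z_c×3224 term appears on both sides and cancels. Collect the known terms of each column as K = Σ(ρt)_known − 3224 × (depth of known layers): K_A = 0 − 3224×0 = 0; K_B = 73963120 − 3224×(1610 + 25590) = −13729680.
Balance: K_A − x×(3224 − 2692) = K_B, so x = (K_A − K_B)/(3224 − 2692) = 13729700/532 = 25800 m.

25800 m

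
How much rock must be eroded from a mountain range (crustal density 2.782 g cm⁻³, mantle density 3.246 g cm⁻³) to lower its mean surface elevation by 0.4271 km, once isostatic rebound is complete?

Net drop Δ = e − u = e − e ρ_c/ρ_m = e (ρ_m − ρ_c)/ρ_m.
e = Δ ρ_m/(ρ_m − ρ_c) = 0.4271 km × 3.246/0.464 = 2.99 km.

2.99 km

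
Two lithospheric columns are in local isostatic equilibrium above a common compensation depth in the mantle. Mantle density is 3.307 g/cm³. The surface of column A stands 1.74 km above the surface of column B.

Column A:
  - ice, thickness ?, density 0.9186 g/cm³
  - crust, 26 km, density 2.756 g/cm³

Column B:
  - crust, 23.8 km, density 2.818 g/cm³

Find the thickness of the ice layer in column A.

1.28 km

Take the compensation level at the base of the deeper column (depth z_c below the surface of column A) and equate Σ ρ_i t_i down to z_c; mantle fills any gap and the z_c terms cancel.
Column A: x×0.9186 + 26×2.756 + (z_c − 26 − x)×3.307
Column B: 1.74×0 + 23.8×2.818 + (z_c − 1.74 − 23.8)×3.307
The z_c×3.307 term appears on both sides and cancels. Collect the known terms of each column as K = Σ(ρt)_known − 3.307 × (depth of known layers): K_A = 71.656 − 3.307×26 = −14.326; K_B = 67.0684 − 3.307×(1.74 + 23.8) = −17.39238.
Balance: K_A − x×(3.307 − 0.9186) = K_B, so x = (K_A − K_B)/(3.307 − 0.9186) = 3.06638/2.3884 = 1.28 km.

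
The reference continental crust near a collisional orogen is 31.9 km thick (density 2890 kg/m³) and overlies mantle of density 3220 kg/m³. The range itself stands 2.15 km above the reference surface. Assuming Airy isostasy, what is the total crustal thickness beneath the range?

Root depth r = h ρ_c / (ρ_m − ρ_c) = 2.15 km × 2890 / 330 = 18.83 km.
Total thickness = T + h + r = 31.9 km + 2.15 km + 18.83 km = 52.9 km.

52.9 km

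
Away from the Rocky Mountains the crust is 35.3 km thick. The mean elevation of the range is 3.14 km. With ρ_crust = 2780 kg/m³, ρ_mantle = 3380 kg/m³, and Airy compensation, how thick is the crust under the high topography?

53 km

Root depth r = h ρ_c / (ρ_m − ρ_c) = 3.14 km × 2780 / 600 = 14.55 km.
Total thickness = T + h + r = 35.3 km + 3.14 km + 14.55 km = 53 km.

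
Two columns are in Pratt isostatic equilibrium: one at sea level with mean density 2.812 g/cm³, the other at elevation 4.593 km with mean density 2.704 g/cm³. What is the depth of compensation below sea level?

ρ_ref D = ρ (D + h) → D (ρ_ref − ρ) = ρ h.
D = ρ h/(ρ_ref − ρ) = 2.704 × 4.593 km/(2.812 − 2.704) = 115 km.

115 km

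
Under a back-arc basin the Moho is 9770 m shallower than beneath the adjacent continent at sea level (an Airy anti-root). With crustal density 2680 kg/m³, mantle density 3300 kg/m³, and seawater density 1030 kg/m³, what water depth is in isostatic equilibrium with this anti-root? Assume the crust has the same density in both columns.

Replacing a thickness d of crust by seawater at the top must be balanced by replacing crust with mantle at the base: d (ρ_c − ρ_w) = a (ρ_m − ρ_c).
d = a (ρ_m − ρ_c)/(ρ_c − ρ_w) = 9770 m × 620/1650 = 3670 m.

3670 m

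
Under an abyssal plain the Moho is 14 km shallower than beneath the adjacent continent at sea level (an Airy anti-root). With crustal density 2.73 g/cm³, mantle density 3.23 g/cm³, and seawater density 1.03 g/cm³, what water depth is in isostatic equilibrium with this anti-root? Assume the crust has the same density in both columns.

4.12 km

Replacing a thickness d of crust by seawater at the top must be balanced by replacing crust with mantle at the base: d (ρ_c − ρ_w) = a (ρ_m − ρ_c).
d = a (ρ_m − ρ_c)/(ρ_c − ρ_w) = 14 km × 0.5/1.7 = 4.12 km.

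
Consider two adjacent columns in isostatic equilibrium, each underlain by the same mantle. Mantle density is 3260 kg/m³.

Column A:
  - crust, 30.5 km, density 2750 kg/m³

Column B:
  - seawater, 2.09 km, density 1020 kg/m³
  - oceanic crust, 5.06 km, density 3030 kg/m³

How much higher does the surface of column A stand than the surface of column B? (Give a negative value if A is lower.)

2.98 km

For any compensation level in the mantle, the mantle terms cancel and isostasy reduces to e = (Σt_A − Σt_B) − (Σ(ρt)_A − Σ(ρt)_B) / ρ_m.
Σt_A = 30.5 km; Σt_B = 7.15 km; Σ(ρt)_A = 83875; Σ(ρt)_B = 17463.6 (in km·kg/m³).
e = (30.5 − 7.15) − (83875 − 17463.6) / 3260 = 2.98 km.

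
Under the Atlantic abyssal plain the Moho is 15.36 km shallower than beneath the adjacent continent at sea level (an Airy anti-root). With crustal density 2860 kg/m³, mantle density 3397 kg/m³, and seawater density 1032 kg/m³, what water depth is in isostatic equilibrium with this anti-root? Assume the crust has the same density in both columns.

Replacing a thickness d of crust by seawater at the top must be balanced by replacing crust with mantle at the base: d (ρ_c − ρ_w) = a (ρ_m − ρ_c).
d = a (ρ_m − ρ_c)/(ρ_c − ρ_w) = 15.36 km × 537/1828 = 4.51 km.

4.51 km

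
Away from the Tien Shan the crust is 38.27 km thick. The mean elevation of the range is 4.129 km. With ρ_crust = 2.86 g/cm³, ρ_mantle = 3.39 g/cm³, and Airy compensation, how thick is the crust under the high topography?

64.7 km

Root depth r = h ρ_c / (ρ_m − ρ_c) = 4.129 km × 2.86 / 0.53 = 22.28 km.
Total thickness = T + h + r = 38.27 km + 4.129 km + 22.28 km = 64.7 km.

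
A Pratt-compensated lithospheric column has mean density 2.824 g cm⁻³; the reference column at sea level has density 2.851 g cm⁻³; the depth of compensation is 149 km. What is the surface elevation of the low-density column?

ρ_ref D = ρ (D + h) → h = D (ρ_ref − ρ)/ρ.
h = 149 km × (2.851 − 2.824)/2.824 = 1.42 km.

1.42 km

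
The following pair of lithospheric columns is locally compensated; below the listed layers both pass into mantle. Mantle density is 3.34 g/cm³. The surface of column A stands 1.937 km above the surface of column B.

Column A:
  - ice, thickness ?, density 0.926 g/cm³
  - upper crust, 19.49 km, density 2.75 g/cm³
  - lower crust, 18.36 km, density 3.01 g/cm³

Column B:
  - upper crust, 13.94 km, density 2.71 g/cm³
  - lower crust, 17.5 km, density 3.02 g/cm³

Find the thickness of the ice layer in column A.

1.36 km

Take the compensation level at the base of the deeper column (depth z_c below the surface of column A) and equate Σ ρ_i t_i down to z_c; mantle fills any gap and the z_c terms cancel.
Column A: x×0.926 + 19.49×2.75 + 18.36×3.01 + (z_c − 37.85 − x)×3.34
Column B: 1.937×0 + 13.94×2.71 + 17.5×3.02 + (z_c − 1.937 − 31.44)×3.34
The z_c×3.34 term appears on both sides and cancels. Collect the known terms of each column as K = Σ(ρt)_known − 3.34 × (depth of known layers): K_A = 108.8611 − 3.34×37.85 = −17.5579; K_B = 90.6274 − 3.34×(1.937 + 31.44) = −20.85178.
Balance: K_A − x×(3.34 − 0.926) = K_B, so x = (K_A − K_B)/(3.34 − 0.926) = 3.29388/2.414 = 1.36 km.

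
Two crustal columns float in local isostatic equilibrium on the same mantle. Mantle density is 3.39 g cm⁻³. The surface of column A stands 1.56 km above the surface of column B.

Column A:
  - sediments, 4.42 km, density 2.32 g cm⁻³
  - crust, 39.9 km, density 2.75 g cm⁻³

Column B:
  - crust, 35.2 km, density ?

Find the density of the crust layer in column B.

Take the compensation level at the base of the deeper column (depth z_c below the surface of column A) and equate Σ ρ_i t_i down to z_c; mantle fills any gap and the z_c terms cancel.
Column A: 4.42×2.32 + 39.9×2.75 + (z_c − 44.32)×3.39
Column B: 1.56×0 + 35.2×ρ + (z_c − 1.56 − 35.2)×3.39
The z_c×3.39 term appears on both sides and cancels. Collect the known terms of each column as K = Σ(ρt)_known − 3.39 × (depth of known layers): K_A = 119.9794 − 3.39×44.32 = −30.2654; K_B = 0 − 3.39×(1.56 + 35.2) = −124.6164.
Balance: K_A = K_B + 35.2×ρ, so ρ = (K_A − K_B)/35.2 = 94.351/35.2 = 2.68 g cm⁻³.

2.68 g cm⁻³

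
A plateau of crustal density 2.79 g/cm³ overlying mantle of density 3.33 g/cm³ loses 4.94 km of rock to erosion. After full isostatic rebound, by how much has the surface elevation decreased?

0.801 km

Rebound u = e ρ_c/ρ_m = 4.94 km × 2.79/3.33 = 4.139 km.
Net surface drop = e − u = 4.94 km − 4.139 km = e (ρ_m − ρ_c)/ρ_m = 0.801 km.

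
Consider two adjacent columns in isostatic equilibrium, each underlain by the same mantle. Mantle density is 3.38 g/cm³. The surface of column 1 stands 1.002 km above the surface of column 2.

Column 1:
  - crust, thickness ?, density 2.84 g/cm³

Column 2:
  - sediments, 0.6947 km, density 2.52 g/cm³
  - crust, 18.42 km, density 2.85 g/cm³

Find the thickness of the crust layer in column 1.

Take the compensation level at the base of the deeper column (depth z_c below the surface of column 1) and equate Σ ρ_i t_i down to z_c; mantle fills any gap and the z_c terms cancel.
Column 1: x×2.84 + (z_c − 0 − x)×3.38
Column 2: 1.002×0 + 0.6947×2.52 + 18.42×2.85 + (z_c − 1.002 − 19.1147)×3.38
The z_c×3.38 term appears on both sides and cancels. Collect the known terms of each column as K = Σ(ρt)_known − 3.38 × (depth of known layers): K_1 = 0 − 3.38×0 = 0; K_2 = 54.247644 − 3.38×(1.002 + 19.1147) = −13.746802.
Balance: K_1 − x×(3.38 − 2.84) = K_2, so x = (K_1 − K_2)/(3.38 − 2.84) = 13.7468/0.54 = 25.5 km.

25.5 km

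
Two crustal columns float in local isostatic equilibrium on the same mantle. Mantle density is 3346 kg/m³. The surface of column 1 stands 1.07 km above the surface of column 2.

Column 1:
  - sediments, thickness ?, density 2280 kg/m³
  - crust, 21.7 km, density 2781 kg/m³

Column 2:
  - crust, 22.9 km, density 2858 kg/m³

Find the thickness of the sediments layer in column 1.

Take the compensation level at the base of the deeper column (depth z_c below the surface of column 1) and equate Σ ρ_i t_i down to z_c; mantle fills any gap and the z_c terms cancel.
Column 1: x×2280 + 21.7×2781 + (z_c − 21.7 − x)×3346
Column 2: 1.07×0 + 22.9×2858 + (z_c − 1.07 − 22.9)×3346
The z_c×3346 term appears on both sides and cancels. Collect the known terms of each column as K = Σ(ρt)_known − 3346 × (depth of known layers): K_1 = 60347.7 − 3346×21.7 = −12260.5; K_2 = 65448.2 − 3346×(1.07 + 22.9) = −14755.42.
Balance: K_1 − x×(3346 − 2280) = K_2, so x = (K_1 − K_2)/(3346 − 2280) = 2494.92/1066 = 2.34 km.

2.34 km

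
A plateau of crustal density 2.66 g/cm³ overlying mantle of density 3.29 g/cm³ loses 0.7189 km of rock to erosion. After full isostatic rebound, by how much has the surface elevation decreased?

0.138 km

Rebound u = e ρ_c/ρ_m = 0.7189 km × 2.66/3.29 = 0.5812 km.
Net surface drop = e − u = 0.7189 km − 0.5812 km = e (ρ_m − ρ_c)/ρ_m = 0.138 km.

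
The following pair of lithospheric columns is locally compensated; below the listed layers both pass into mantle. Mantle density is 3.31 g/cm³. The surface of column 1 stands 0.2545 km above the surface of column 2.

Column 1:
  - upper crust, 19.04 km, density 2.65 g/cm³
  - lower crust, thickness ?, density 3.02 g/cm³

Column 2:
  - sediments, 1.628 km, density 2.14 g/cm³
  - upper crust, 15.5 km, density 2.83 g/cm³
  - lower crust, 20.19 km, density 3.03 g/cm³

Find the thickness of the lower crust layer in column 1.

Take the compensation level at the base of the deeper column (depth z_c below the surface of column 1) and equate Σ ρ_i t_i down to z_c; mantle fills any gap and the z_c terms cancel.
Column 1: 19.04×2.65 + x×3.02 + (z_c − 19.04 − x)×3.31
Column 2: 0.2545×0 + 1.628×2.14 + 15.5×2.83 + 20.19×3.03 + (z_c − 0.2545 − 37.318)×3.31
The z_c×3.31 term appears on both sides and cancels. Collect the known terms of each column as K = Σ(ρt)_known − 3.31 × (depth of known layers): K_1 = 50.456 − 3.31×19.04 = −12.5664; K_2 = 108.52462 − 3.31×(0.2545 + 37.318) = −15.840355.
Balance: K_1 − x×(3.31 − 3.02) = K_2, so x = (K_1 − K_2)/(3.31 − 3.02) = 3.27395/0.29 = 11.3 km.

11.3 km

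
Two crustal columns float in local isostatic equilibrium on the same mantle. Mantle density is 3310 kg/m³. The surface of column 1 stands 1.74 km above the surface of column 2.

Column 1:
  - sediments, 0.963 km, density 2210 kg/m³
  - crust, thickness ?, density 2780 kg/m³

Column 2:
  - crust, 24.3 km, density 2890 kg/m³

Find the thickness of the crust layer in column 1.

28.1 km

Take the compensation level at the base of the deeper column (depth z_c below the surface of column 1) and equate Σ ρ_i t_i down to z_c; mantle fills any gap and the z_c terms cancel.
Column 1: 0.963×2210 + x×2780 + (z_c − 0.963 − x)×3310
Column 2: 1.74×0 + 24.3×2890 + (z_c − 1.74 − 24.3)×3310
The z_c×3310 term appears on both sides and cancels. Collect the known terms of each column as K = Σ(ρt)_known − 3310 × (depth of known layers): K_1 = 2128.23 − 3310×0.963 = −1059.3; K_2 = 70227 − 3310×(1.74 + 24.3) = −15965.4.
Balance: K_1 − x×(3310 − 2780) = K_2, so x = (K_1 − K_2)/(3310 − 2780) = 14906.1/530 = 28.1 km.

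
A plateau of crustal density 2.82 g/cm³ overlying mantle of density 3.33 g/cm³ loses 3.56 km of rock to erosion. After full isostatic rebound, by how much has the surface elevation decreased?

0.545 km

Rebound u = e ρ_c/ρ_m = 3.56 km × 2.82/3.33 = 3.015 km.
Net surface drop = e − u = 3.56 km − 3.015 km = e (ρ_m − ρ_c)/ρ_m = 0.545 km.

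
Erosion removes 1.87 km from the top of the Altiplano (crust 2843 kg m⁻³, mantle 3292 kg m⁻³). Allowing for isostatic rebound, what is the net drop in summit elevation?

Rebound u = e ρ_c/ρ_m = 1.87 km × 2843/3292 = 1.615 km.
Net surface drop = e − u = 1.87 km − 1.615 km = e (ρ_m − ρ_c)/ρ_m = 0.255 km.

0.255 km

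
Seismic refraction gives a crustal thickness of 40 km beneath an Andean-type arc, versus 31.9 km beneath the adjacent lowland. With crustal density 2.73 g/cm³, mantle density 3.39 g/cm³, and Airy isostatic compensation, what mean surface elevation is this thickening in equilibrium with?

Excess crust Δ = 40 km − 31.9 km = 8.1 km, split between elevation h and root r with h + r = Δ.
Airy balance ρ_c h = (ρ_m − ρ_c) r gives r = h ρ_c/(ρ_m − ρ_c), so h (1 + ρ_c/(ρ_m − ρ_c)) = Δ, i.e. h = Δ (ρ_m − ρ_c)/ρ_m.
h = 8.1 km × 0.66/3.39 = 1.58 km.

1.58 km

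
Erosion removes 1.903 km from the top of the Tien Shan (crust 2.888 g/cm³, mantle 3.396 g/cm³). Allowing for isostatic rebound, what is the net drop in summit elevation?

Rebound u = e ρ_c/ρ_m = 1.903 km × 2.888/3.396 = 1.618 km.
Net surface drop = e − u = 1.903 km − 1.618 km = e (ρ_m − ρ_c)/ρ_m = 0.285 km.

0.285 km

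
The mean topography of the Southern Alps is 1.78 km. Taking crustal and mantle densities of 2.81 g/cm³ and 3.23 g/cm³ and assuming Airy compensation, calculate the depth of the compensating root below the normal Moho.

Isostatic balance requires: the weight of the topography is balanced by the buoyancy of the root, ρ_c h = (ρ_m − ρ_c) r.
r = h · ρ_c / (ρ_m − ρ_c) = 1.78 km × 2.81 / (3.23 − 2.81) = 11.9 km.

11.9 km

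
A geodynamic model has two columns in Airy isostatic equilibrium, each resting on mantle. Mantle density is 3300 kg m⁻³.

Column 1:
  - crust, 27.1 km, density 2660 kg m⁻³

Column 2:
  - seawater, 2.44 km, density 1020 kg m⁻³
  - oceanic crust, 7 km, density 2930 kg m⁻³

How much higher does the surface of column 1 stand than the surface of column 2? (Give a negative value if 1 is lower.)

For any compensation level in the mantle, the mantle terms cancel and isostasy reduces to e = (Σt_1 − Σt_2) − (Σ(ρt)_1 − Σ(ρt)_2) / ρ_m.
Σt_1 = 27.1 km; Σt_2 = 9.44 km; Σ(ρt)_1 = 72086; Σ(ρt)_2 = 22998.8 (in km·kg m⁻³).
e = (27.1 − 9.44) − (72086 − 22998.8) / 3300 = 2.79 km.

2.79 km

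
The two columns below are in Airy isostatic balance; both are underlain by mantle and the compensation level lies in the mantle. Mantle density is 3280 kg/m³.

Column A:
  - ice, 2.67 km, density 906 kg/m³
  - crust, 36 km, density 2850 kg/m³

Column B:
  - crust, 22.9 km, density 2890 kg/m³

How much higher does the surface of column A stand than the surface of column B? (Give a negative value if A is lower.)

3.93 km

For any compensation level in the mantle, the mantle terms cancel and isostasy reduces to e = (Σt_A − Σt_B) − (Σ(ρt)_A − Σ(ρt)_B) / ρ_m.
Σt_A = 38.67 km; Σt_B = 22.9 km; Σ(ρt)_A = 105019.02; Σ(ρt)_B = 66181 (in km·kg/m³).
e = (38.67 − 22.9) − (105019.02 − 66181) / 3280 = 3.93 km.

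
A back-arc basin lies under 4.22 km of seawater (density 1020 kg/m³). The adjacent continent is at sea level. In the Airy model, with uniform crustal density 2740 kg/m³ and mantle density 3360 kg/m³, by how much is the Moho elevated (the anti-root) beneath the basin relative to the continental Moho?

For local isostatic compensation: replacing crust with seawater at the top is compensated by replacing crust with mantle at the base: d (ρ_c − ρ_w) = a (ρ_m − ρ_c).
a = d (ρ_c − ρ_w)/(ρ_m − ρ_c) = 4.22 km × 1720/620 = 11.7 km.

11.7 km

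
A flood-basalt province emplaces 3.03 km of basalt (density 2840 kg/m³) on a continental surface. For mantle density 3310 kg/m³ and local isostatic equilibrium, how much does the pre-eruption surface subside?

2.6 km

Subaerial loading: s = t ρ_load / ρ_m.
s = 3.03 km × 2840/3310 = 2.6 km.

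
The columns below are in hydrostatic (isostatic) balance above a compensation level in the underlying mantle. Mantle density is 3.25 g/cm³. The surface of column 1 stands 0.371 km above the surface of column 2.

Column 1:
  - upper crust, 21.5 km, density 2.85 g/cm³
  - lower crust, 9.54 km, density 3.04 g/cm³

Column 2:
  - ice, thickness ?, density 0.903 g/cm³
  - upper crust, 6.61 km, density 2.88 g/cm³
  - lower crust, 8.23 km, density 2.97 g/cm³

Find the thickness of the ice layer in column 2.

Take the compensation level at the base of the deeper column (depth z_c below the surface of column 1) and equate Σ ρ_i t_i down to z_c; mantle fills any gap and the z_c terms cancel.
Column 1: 21.5×2.85 + 9.54×3.04 + (z_c − 31.04)×3.25
Column 2: 0.371×0 + x×0.903 + 6.61×2.88 + 8.23×2.97 + (z_c − 0.371 − 14.84 − x)×3.25
The z_c×3.25 term appears on both sides and cancels. Collect the known terms of each column as K = Σ(ρt)_known − 3.25 × (depth of known layers): K_1 = 90.2766 − 3.25×31.04 = −10.6034; K_2 = 43.4799 − 3.25×(0.371 + 14.84) = −5.95585.
Balance: K_1 = K_2 − x×(3.25 − 0.903), so x = (K_2 − K_1)/(3.25 − 0.903) = 4.64755/2.347 = 1.98 km.

1.98 km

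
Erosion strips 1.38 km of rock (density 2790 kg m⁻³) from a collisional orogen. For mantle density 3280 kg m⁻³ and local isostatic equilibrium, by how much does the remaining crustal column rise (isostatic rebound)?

1.17 km

Unloading: uplift u = e ρ_c/ρ_m = 1.38 km × 2790/3280 = 1.17 km.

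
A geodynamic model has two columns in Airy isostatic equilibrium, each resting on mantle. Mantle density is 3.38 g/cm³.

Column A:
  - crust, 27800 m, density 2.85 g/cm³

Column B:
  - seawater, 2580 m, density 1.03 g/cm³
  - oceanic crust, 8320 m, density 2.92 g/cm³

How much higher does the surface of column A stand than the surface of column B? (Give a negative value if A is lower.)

For any compensation level in the mantle, the mantle terms cancel and isostasy reduces to e = (Σt_A − Σt_B) − (Σ(ρt)_A − Σ(ρt)_B) / ρ_m.
Σt_A = 27800 m; Σt_B = 10900 m; Σ(ρt)_A = 79230; Σ(ρt)_B = 26951.8 (in m·g/cm³).
e = (27800 − 10900) − (79230 − 26951.8) / 3.38 = 1430 m.

1430 m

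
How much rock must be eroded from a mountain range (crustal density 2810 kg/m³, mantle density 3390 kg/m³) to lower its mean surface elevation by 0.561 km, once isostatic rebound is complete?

Net drop Δ = e − u = e − e ρ_c/ρ_m = e (ρ_m − ρ_c)/ρ_m.
e = Δ ρ_m/(ρ_m − ρ_c) = 0.561 km × 3390/580 = 3.28 km.

3.28 km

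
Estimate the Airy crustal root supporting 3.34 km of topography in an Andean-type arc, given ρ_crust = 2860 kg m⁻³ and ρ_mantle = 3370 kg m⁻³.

18.7 km

Equating mass per unit area of the two columns: the weight of the topography is balanced by the buoyancy of the root, ρ_c h = (ρ_m − ρ_c) r.
r = h · ρ_c / (ρ_m − ρ_c) = 3.34 km × 2860 / (3370 − 2860) = 18.7 km.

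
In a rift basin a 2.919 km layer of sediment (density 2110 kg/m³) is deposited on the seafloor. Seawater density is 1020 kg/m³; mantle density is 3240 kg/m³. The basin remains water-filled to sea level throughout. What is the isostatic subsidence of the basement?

1.43 km

Submarine loading: the sediment displaces seawater, and the subsidence is in turn flooded, so s (ρ_m − ρ_w) = t (ρ_sed − ρ_w).
s = 2.919 km × (2110 − 1020) / (3240 − 1020) = 1.43 km.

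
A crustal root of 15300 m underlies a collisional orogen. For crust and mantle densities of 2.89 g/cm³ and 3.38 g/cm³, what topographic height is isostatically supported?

Equating mass per unit area of the two columns: ρ_c h = (ρ_m − ρ_c) r.
h = r (ρ_m − ρ_c) / ρ_c = 15300 m × (3.38 − 2.89) / 2.89 = 2590 m.

2590 m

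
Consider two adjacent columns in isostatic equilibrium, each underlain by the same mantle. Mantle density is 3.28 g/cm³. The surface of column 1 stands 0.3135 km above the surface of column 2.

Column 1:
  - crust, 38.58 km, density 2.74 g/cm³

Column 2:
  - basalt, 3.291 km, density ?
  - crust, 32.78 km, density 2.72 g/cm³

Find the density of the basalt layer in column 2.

Take the compensation level at the base of the deeper column (depth z_c below the surface of column 1) and equate Σ ρ_i t_i down to z_c; mantle fills any gap and the z_c terms cancel.
Column 1: 38.58×2.74 + (z_c − 38.58)×3.28
Column 2: 0.3135×0 + 3.291×ρ + 32.78×2.72 + (z_c − 0.3135 − 36.071)×3.28
The z_c×3.28 term appears on both sides and cancels. Collect the known terms of each column as K = Σ(ρt)_known − 3.28 × (depth of known layers): K_1 = 105.7092 − 3.28×38.58 = −20.8332; K_2 = 89.1616 − 3.28×(0.3135 + 36.071) = −30.17956.
Balance: K_1 = K_2 + 3.291×ρ, so ρ = (K_1 − K_2)/3.291 = 9.34636/3.291 = 2.84 g/cm³.

2.84 g/cm³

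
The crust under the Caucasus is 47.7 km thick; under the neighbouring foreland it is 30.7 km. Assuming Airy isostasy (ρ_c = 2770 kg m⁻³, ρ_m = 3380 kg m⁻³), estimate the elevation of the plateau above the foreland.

3.07 km

Excess crust Δ = 47.7 km − 30.7 km = 17 km, split between elevation h and root r with h + r = Δ.
Airy balance ρ_c h = (ρ_m − ρ_c) r gives r = h ρ_c/(ρ_m − ρ_c), so h (1 + ρ_c/(ρ_m − ρ_c)) = Δ, i.e. h = Δ (ρ_m − ρ_c)/ρ_m.
h = 17 km × 610/3380 = 3.07 km.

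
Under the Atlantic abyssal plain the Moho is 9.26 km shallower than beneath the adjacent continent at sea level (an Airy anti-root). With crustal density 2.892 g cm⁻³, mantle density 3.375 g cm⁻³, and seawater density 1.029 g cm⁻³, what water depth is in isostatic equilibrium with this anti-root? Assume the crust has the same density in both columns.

Replacing a thickness d of crust by seawater at the top must be balanced by replacing crust with mantle at the base: d (ρ_c − ρ_w) = a (ρ_m − ρ_c).
d = a (ρ_m − ρ_c)/(ρ_c − ρ_w) = 9.26 km × 0.483/1.863 = 2.4 km.

2.4 km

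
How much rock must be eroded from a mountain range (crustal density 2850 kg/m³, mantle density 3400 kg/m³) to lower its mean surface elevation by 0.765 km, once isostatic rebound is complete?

Net drop Δ = e − u = e − e ρ_c/ρ_m = e (ρ_m − ρ_c)/ρ_m.
e = Δ ρ_m/(ρ_m − ρ_c) = 0.765 km × 3400/550 = 4.73 km.

4.73 km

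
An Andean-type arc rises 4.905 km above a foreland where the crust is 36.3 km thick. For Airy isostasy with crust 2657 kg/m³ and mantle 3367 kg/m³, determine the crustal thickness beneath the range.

Root depth r = h ρ_c / (ρ_m − ρ_c) = 4.905 km × 2657 / 710 = 18.36 km.
Total thickness = T + h + r = 36.3 km + 4.905 km + 18.36 km = 59.6 km.

59.6 km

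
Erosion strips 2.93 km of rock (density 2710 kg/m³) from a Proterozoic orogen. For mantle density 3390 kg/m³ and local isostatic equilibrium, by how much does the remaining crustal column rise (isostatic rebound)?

2.34 km

Unloading: uplift u = e ρ_c/ρ_m = 2.93 km × 2710/3390 = 2.34 km.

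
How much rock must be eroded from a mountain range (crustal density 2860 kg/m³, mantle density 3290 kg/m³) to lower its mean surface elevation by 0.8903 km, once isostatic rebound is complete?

6.81 km

Net drop Δ = e − u = e − e ρ_c/ρ_m = e (ρ_m − ρ_c)/ρ_m.
e = Δ ρ_m/(ρ_m − ρ_c) = 0.8903 km × 3290/430 = 6.81 km.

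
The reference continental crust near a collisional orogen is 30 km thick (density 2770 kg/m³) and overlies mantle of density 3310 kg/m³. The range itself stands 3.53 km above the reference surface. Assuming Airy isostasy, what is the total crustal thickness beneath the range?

51.6 km

Root depth r = h ρ_c / (ρ_m − ρ_c) = 3.53 km × 2770 / 540 = 18.11 km.
Total thickness = T + h + r = 30 km + 3.53 km + 18.11 km = 51.6 km.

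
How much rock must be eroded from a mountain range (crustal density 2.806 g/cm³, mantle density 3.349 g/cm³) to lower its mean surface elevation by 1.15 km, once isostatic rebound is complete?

Net drop Δ = e − u = e − e ρ_c/ρ_m = e (ρ_m − ρ_c)/ρ_m.
e = Δ ρ_m/(ρ_m − ρ_c) = 1.15 km × 3.349/0.543 = 7.09 km.

7.09 km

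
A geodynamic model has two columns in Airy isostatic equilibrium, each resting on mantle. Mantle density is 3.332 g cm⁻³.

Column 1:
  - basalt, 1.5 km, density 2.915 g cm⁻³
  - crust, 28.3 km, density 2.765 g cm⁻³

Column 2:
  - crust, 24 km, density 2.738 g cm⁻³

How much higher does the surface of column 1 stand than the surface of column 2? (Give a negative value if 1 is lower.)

For any compensation level in the mantle, the mantle terms cancel and isostasy reduces to e = (Σt_1 − Σt_2) − (Σ(ρt)_1 − Σ(ρt)_2) / ρ_m.
Σt_1 = 29.8 km; Σt_2 = 24 km; Σ(ρt)_1 = 82.622; Σ(ρt)_2 = 65.712 (in km·g cm⁻³).
e = (29.8 − 24) − (82.622 − 65.712) / 3.332 = 0.725 km.

0.725 km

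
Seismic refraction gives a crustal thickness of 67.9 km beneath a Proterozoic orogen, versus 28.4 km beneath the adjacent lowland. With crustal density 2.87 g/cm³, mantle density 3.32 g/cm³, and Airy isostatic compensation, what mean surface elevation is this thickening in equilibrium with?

Excess crust Δ = 67.9 km − 28.4 km = 39.5 km, split between elevation h and root r with h + r = Δ.
Airy balance ρ_c h = (ρ_m − ρ_c) r gives r = h ρ_c/(ρ_m − ρ_c), so h (1 + ρ_c/(ρ_m − ρ_c)) = Δ, i.e. h = Δ (ρ_m − ρ_c)/ρ_m.
h = 39.5 km × 0.45/3.32 = 5.35 km.

5.35 km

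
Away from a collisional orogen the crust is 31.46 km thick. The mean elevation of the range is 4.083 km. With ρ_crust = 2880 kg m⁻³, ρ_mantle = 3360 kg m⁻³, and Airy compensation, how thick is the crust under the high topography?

60 km

Root depth r = h ρ_c / (ρ_m − ρ_c) = 4.083 km × 2880 / 480 = 24.5 km.
Total thickness = T + h + r = 31.46 km + 4.083 km + 24.5 km = 60 km.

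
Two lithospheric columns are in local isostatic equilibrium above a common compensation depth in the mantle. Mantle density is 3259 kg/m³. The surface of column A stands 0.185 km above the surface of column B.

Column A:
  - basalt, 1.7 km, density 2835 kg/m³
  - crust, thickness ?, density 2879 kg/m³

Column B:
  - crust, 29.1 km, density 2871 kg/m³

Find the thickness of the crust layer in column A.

29.4 km

Take the compensation level at the base of the deeper column (depth z_c below the surface of column A) and equate Σ ρ_i t_i down to z_c; mantle fills any gap and the z_c terms cancel.
Column A: 1.7×2835 + x×2879 + (z_c − 1.7 − x)×3259
Column B: 0.185×0 + 29.1×2871 + (z_c − 0.185 − 29.1)×3259
The z_c×3259 term appears on both sides and cancels. Collect the known terms of each column as K = Σ(ρt)_known − 3259 × (depth of known layers): K_A = 4819.5 − 3259×1.7 = −720.8; K_B = 83546.1 − 3259×(0.185 + 29.1) = −11893.715.
Balance: K_A − x×(3259 − 2879) = K_B, so x = (K_A − K_B)/(3259 − 2879) = 11172.9/380 = 29.4 km.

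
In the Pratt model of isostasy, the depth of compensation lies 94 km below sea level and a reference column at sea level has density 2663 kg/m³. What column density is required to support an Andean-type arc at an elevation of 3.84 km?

2560 kg/m³

Pratt balance: ρ_ref D = ρ (D + h).
ρ = ρ_ref D/(D + h) = 2663 × 94 km/(94 km + 3.84 km) = 2560 kg/m³.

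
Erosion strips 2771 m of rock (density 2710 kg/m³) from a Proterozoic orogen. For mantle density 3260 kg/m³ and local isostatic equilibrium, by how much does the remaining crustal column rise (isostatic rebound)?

Unloading: uplift u = e ρ_c/ρ_m = 2771 m × 2710/3260 = 2300 m.

2300 m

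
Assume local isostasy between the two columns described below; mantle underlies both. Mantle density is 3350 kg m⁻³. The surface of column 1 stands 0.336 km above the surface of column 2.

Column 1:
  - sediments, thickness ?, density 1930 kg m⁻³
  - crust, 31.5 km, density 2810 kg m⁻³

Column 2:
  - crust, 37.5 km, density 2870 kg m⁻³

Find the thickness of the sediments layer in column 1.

1.49 km

Take the compensation level at the base of the deeper column (depth z_c below the surface of column 1) and equate Σ ρ_i t_i down to z_c; mantle fills any gap and the z_c terms cancel.
Column 1: x×1930 + 31.5×2810 + (z_c − 31.5 − x)×3350
Column 2: 0.336×0 + 37.5×2870 + (z_c − 0.336 − 37.5)×3350
The z_c×3350 term appears on both sides and cancels. Collect the known terms of each column as K = Σ(ρt)_known − 3350 × (depth of known layers): K_1 = 88515 − 3350×31.5 = −17010; K_2 = 107625 − 3350×(0.336 + 37.5) = −19125.6.
Balance: K_1 − x×(3350 − 1930) = K_2, so x = (K_1 − K_2)/(3350 − 1930) = 2115.6/1420 = 1.49 km.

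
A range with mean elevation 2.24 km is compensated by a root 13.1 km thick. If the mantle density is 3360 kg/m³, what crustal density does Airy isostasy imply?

2870 kg/m³

ρ_c h = (ρ_m − ρ_c) r → ρ_c (h + r) = ρ_m r → ρ_c = ρ_m r / (h + r).
ρ_c = 3360 × 13.1 km / (2.24 km + 13.1 km) = 2870 kg/m³.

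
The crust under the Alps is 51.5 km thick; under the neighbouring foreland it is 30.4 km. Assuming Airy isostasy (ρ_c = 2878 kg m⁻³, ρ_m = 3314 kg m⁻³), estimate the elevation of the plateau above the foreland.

2.78 km

Excess crust Δ = 51.5 km − 30.4 km = 21.1 km, split between elevation h and root r with h + r = Δ.
Airy balance ρ_c h = (ρ_m − ρ_c) r gives r = h ρ_c/(ρ_m − ρ_c), so h (1 + ρ_c/(ρ_m − ρ_c)) = Δ, i.e. h = Δ (ρ_m − ρ_c)/ρ_m.
h = 21.1 km × 436/3314 = 2.78 km.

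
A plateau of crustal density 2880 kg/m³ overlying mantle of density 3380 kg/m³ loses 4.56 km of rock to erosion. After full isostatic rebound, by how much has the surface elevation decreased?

0.675 km

Rebound u = e ρ_c/ρ_m = 4.56 km × 2880/3380 = 3.885 km.
Net surface drop = e − u = 4.56 km − 3.885 km = e (ρ_m − ρ_c)/ρ_m = 0.675 km.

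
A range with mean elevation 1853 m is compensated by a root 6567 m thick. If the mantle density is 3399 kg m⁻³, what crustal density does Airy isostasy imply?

2650 kg m⁻³

ρ_c h = (ρ_m − ρ_c) r → ρ_c (h + r) = ρ_m r → ρ_c = ρ_m r / (h + r).
ρ_c = 3399 × 6567 m / (1853 m + 6567 m) = 2650 kg m⁻³.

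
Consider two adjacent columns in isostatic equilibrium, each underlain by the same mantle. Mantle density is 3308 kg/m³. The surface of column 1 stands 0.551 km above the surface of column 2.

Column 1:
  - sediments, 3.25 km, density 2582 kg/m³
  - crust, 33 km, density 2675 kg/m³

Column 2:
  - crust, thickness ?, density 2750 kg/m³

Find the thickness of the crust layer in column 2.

38.4 km

Take the compensation level at the base of the deeper column (depth z_c below the surface of column 1) and equate Σ ρ_i t_i down to z_c; mantle fills any gap and the z_c terms cancel.
Column 1: 3.25×2582 + 33×2675 + (z_c − 36.25)×3308
Column 2: 0.551×0 + x×2750 + (z_c − 0.551 − 0 − x)×3308
The z_c×3308 term appears on both sides and cancels. Collect the known terms of each column as K = Σ(ρt)_known − 3308 × (depth of known layers): K_1 = 96666.5 − 3308×36.25 = −23248.5; K_2 = 0 − 3308×(0.551 + 0) = −1822.708.
Balance: K_1 = K_2 − x×(3308 − 2750), so x = (K_2 − K_1)/(3308 − 2750) = 21425.8/558 = 38.4 km.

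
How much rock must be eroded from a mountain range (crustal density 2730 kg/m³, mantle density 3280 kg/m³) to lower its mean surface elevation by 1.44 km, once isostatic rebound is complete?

8.59 km

Net drop Δ = e − u = e − e ρ_c/ρ_m = e (ρ_m − ρ_c)/ρ_m.
e = Δ ρ_m/(ρ_m − ρ_c) = 1.44 km × 3280/550 = 8.59 km.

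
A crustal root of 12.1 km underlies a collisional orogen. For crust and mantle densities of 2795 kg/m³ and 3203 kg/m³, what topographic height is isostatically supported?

1.77 km

For local isostatic compensation: ρ_c h = (ρ_m − ρ_c) r.
h = r (ρ_m − ρ_c) / ρ_c = 12.1 km × (3203 − 2795) / 2795 = 1.77 km.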